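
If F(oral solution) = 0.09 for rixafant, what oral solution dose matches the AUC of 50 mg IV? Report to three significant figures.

D_oral = 556 mg

For equal systemic exposure: F × D_ev = D_iv
D_ev = D_iv / F = 50 / 0.09 = 555.556 mg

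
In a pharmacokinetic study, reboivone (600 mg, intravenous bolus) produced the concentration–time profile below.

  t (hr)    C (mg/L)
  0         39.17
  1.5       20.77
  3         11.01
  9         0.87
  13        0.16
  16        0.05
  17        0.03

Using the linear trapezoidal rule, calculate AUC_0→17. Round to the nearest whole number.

AUC = 107 mg/L·hr

Trapezoidal AUC_0→17:
  [0→1.5]: (39.17+20.77)/2 × 1.5 = 44.955
  [1.5→3]: (20.77+11.01)/2 × 1.5 = 23.835
  [3→9]: (11.01+0.87)/2 × 6 = 35.64
  [9→13]: (0.87+0.16)/2 × 4 = 2.06
  [13→16]: (0.16+0.05)/2 × 3 = 0.315
  [16→17]: (0.05+0.03)/2 × 1 = 0.04
  Sum = 106.845 mg/L·hr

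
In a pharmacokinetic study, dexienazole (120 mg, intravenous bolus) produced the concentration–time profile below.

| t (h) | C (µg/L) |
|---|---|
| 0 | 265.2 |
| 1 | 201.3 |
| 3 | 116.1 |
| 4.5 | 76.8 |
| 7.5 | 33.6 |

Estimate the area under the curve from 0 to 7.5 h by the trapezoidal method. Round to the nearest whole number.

AUC = 861 µg/L·h

Trapezoidal AUC_0→7.5:
  [0→1]: (265.2+201.3)/2 × 1 = 233.25
  [1→3]: (201.3+116.1)/2 × 2 = 317.4
  [3→4.5]: (116.1+76.8)/2 × 1.5 = 144.675
  [4.5→7.5]: (76.8+33.6)/2 × 3 = 165.6
  Sum = 860.925 µg/L·h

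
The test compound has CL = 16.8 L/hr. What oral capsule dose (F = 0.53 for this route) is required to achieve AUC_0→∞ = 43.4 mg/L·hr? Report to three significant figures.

Dose = 1380 mg

Dose = CL × AUC_0→∞ / F
     = 16.8 × 43.4 / 0.53 = 1375.7 mg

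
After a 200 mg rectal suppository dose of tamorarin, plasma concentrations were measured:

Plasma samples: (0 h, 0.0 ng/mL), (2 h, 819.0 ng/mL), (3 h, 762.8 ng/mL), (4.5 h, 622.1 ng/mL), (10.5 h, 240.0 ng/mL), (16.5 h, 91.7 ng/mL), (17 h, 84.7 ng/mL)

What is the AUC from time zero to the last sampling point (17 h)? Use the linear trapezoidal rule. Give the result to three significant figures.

Trapezoidal AUC_0→17:
  [0→2]: (0.0+819.0)/2 × 2 = 819.0
  [2→3]: (819.0+762.8)/2 × 1 = 790.9
  [3→4.5]: (762.8+622.1)/2 × 1.5 = 1038.675
  [4.5→10.5]: (622.1+240.0)/2 × 6 = 2586.3
  [10.5→16.5]: (240.0+91.7)/2 × 6 = 995.1
  [16.5→17]: (91.7+84.7)/2 × 0.5 = 44.1
  Sum = 6274.075 ng/mL·h

AUC = 6270 ng/mL·h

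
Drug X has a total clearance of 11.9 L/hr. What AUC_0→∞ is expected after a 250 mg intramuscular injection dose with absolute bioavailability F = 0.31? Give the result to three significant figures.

AUC = 6.51 mg/L·hr

AUC_0→∞ = F × Dose / CL
        = 0.31 × 250 / 11.9 = 6.51261 mg/L·hr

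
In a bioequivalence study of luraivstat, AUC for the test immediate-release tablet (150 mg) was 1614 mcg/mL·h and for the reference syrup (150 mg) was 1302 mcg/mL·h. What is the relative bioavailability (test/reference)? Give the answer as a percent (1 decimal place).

F_rel = (AUC_test/D_test) / (AUC_ref/D_ref)
      = (1614/150) / (1302/150)
      = 10.76 / 8.68 = 1.2396 = 123.96%

F_rel = 124.0%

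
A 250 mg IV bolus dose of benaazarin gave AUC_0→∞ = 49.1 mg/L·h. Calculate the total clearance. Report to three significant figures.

CL = 5.09 L/h

CL = Dose_iv / AUC_0→∞
   = 250 / 49.1 = 5.09165 L/h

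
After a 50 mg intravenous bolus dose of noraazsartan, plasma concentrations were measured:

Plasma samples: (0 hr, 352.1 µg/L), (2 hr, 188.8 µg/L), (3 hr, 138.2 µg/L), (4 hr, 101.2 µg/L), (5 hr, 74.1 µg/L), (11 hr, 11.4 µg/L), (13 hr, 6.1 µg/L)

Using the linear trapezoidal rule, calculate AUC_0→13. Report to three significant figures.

AUC = 1190 µg/L·hr

Trapezoidal AUC_0→13:
  [0→2]: (352.1+188.8)/2 × 2 = 540.9
  [2→3]: (188.8+138.2)/2 × 1 = 163.5
  [3→4]: (138.2+101.2)/2 × 1 = 119.7
  [4→5]: (101.2+74.1)/2 × 1 = 87.65
  [5→11]: (74.1+11.4)/2 × 6 = 256.5
  [11→13]: (11.4+6.1)/2 × 2 = 17.5
  Sum = 1185.75 µg/L·hr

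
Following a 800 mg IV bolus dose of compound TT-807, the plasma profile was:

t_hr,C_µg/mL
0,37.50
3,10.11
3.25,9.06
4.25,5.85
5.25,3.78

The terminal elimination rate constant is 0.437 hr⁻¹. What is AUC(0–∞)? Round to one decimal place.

AUC = 94.7 µg/mL·hr

Trapezoidal AUC_0→5.25:
  [0→3]: (37.50+10.11)/2 × 3 = 71.415
  [3→3.25]: (10.11+9.06)/2 × 0.25 = 2.39625
  [3.25→4.25]: (9.06+5.85)/2 × 1 = 7.455
  [4.25→5.25]: (5.85+3.78)/2 × 1 = 4.815
  Sum = 86.08125 µg/mL·hr
Extrapolated tail: C_last / k_e = 3.78 / 0.437 = 8.650
AUC_0→∞ = 86.08125 + 8.650 = 94.73125 µg/mL·hr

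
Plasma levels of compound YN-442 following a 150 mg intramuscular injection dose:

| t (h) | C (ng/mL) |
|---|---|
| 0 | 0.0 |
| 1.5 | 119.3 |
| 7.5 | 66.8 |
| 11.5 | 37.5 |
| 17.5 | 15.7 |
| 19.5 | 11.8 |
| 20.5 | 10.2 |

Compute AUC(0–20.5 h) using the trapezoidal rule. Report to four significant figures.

AUC = 1054 ng/mL·h

Trapezoidal AUC_0→20.5:
  [0→1.5]: (0.0+119.3)/2 × 1.5 = 89.475
  [1.5→7.5]: (119.3+66.8)/2 × 6 = 558.3
  [7.5→11.5]: (66.8+37.5)/2 × 4 = 208.6
  [11.5→17.5]: (37.5+15.7)/2 × 6 = 159.6
  [17.5→19.5]: (15.7+11.8)/2 × 2 = 27.5
  [19.5→20.5]: (11.8+10.2)/2 × 1 = 11.0
  Sum = 1054.475 ng/mL·h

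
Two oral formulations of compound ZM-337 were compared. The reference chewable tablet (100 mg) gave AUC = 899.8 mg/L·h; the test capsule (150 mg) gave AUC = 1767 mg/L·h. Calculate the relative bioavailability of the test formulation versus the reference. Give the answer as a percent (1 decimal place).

F_rel = 130.9%

F_rel = (AUC_test/D_test) / (AUC_ref/D_ref)
      = (1767/150) / (899.8/100)
      = 11.78 / 8.998 = 1.3092 = 130.92%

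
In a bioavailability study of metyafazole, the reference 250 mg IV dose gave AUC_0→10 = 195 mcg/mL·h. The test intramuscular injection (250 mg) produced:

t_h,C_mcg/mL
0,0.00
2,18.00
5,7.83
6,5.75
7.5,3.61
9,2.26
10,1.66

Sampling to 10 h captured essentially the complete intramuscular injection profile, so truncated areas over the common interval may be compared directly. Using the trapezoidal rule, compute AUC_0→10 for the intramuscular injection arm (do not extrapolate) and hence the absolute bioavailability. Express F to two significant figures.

Trapezoidal AUC_0→10 (intramuscular injection):
  [0→2]: (0.00+18.00)/2 × 2 = 18.0
  [2→5]: (18.00+7.83)/2 × 3 = 38.745
  [5→6]: (7.83+5.75)/2 × 1 = 6.79
  [6→7.5]: (5.75+3.61)/2 × 1.5 = 7.02
  [7.5→9]: (3.61+2.26)/2 × 1.5 = 4.4025
  [9→10]: (2.26+1.66)/2 × 1 = 1.96
  Sum = 76.9175 mcg/mL·h
F = (AUC_ev/D_ev)/(AUC_iv/D_iv) = (76.9175/250)/(195/250) = 0.30767/0.78 = 0.3944

F = 0.39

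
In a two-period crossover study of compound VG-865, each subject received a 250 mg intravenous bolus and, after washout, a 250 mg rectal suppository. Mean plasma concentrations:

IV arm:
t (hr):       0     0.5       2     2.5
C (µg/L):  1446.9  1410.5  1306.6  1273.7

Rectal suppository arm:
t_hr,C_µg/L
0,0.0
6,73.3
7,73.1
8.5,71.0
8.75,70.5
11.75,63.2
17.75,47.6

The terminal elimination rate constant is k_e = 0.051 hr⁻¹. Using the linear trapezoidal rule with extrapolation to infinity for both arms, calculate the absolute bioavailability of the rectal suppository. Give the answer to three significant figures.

F = 0.0664

Trapezoidal AUC_0→2.5 (IV):
  [0→0.5]: (1446.9+1410.5)/2 × 0.5 = 714.35
  [0.5→2]: (1410.5+1306.6)/2 × 1.5 = 2037.825
  [2→2.5]: (1306.6+1273.7)/2 × 0.5 = 645.075
  Sum = 3397.25 µg/L·hr
IV tail: 1273.7/0.051 = 24974.510; AUC_iv,0→∞ = 3397.25 + 24974.510 = 28371.76 µg/L·hr
Trapezoidal AUC_0→17.75 (rectal suppository):
  [0→6]: (0.0+73.3)/2 × 6 = 219.9
  [6→7]: (73.3+73.1)/2 × 1 = 73.2
  [7→8.5]: (73.1+71.0)/2 × 1.5 = 108.075
  [8.5→8.75]: (71.0+70.5)/2 × 0.25 = 17.6875
  [8.75→11.75]: (70.5+63.2)/2 × 3 = 200.55
  [11.75→17.75]: (63.2+47.6)/2 × 6 = 332.4
  Sum = 951.8125 µg/L·hr
rectal suppository tail: 47.6/0.051 = 933.333; AUC_ev,0→∞ = 951.8125 + 933.333 = 1885.1455 µg/L·hr
F = (AUC_ev/D_ev)/(AUC_iv/D_iv) = (1885.1455/250)/(28371.76/250) = 7.540582/113.48704 = 0.0664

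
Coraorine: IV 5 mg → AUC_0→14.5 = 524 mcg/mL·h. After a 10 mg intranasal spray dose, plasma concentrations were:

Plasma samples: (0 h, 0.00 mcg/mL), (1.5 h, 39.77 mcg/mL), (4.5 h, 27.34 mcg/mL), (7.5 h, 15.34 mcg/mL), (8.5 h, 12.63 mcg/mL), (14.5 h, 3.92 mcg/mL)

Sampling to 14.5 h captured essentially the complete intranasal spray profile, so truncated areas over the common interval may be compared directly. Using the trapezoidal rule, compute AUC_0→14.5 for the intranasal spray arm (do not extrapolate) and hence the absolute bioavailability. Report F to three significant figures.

Trapezoidal AUC_0→14.5 (intranasal spray):
  [0→1.5]: (0.00+39.77)/2 × 1.5 = 29.8275
  [1.5→4.5]: (39.77+27.34)/2 × 3 = 100.665
  [4.5→7.5]: (27.34+15.34)/2 × 3 = 64.02
  [7.5→8.5]: (15.34+12.63)/2 × 1 = 13.985
  [8.5→14.5]: (12.63+3.92)/2 × 6 = 49.65
  Sum = 258.1475 mcg/mL·h
F = (AUC_ev/D_ev)/(AUC_iv/D_iv) = (258.1475/10)/(524/5) = 25.81475/104.8 = 0.2463

F = 0.246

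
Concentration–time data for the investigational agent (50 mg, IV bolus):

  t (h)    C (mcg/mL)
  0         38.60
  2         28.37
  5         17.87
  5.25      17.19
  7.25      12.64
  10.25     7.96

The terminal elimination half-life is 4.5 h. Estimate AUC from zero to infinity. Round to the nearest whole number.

Trapezoidal AUC_0→10.25:
  [0→2]: (38.60+28.37)/2 × 2 = 66.97
  [2→5]: (28.37+17.87)/2 × 3 = 69.36
  [5→5.25]: (17.87+17.19)/2 × 0.25 = 4.3825
  [5.25→7.25]: (17.19+12.64)/2 × 2 = 29.83
  [7.25→10.25]: (12.64+7.96)/2 × 3 = 30.9
  Sum = 201.4425 mcg/mL·h
k_e = ln2 / t½ = 0.693147 / 4.5 = 0.1540 h^-1
Extrapolated tail: C_last / k_e = 7.96 / 0.154 = 51.688
AUC_0→∞ = 201.4425 + 51.688 = 253.1305 mcg/mL·h

AUC = 253 mcg/mL·h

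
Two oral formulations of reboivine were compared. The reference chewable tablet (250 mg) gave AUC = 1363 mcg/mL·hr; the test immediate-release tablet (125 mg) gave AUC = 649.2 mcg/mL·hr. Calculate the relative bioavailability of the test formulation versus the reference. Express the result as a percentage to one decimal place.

F_rel = (AUC_test/D_test) / (AUC_ref/D_ref)
      = (649.2/125) / (1363/250)
      = 5.1936 / 5.452 = 0.9526 = 95.26%

F_rel = 95.3%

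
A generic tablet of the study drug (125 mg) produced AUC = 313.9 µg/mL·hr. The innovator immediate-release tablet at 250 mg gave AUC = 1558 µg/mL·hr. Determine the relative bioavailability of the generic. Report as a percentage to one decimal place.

F_rel = (AUC_test/D_test) / (AUC_ref/D_ref)
      = (313.9/125) / (1558/250)
      = 2.5112 / 6.232 = 0.4030 = 40.30%

F_rel = 40.3%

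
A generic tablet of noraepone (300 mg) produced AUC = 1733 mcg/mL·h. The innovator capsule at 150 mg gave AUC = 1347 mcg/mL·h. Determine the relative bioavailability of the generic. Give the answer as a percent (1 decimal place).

F_rel = 64.3%

F_rel = (AUC_test/D_test) / (AUC_ref/D_ref)
      = (1733/300) / (1347/150)
      = 5.77667 / 8.98 = 0.6433 = 64.33%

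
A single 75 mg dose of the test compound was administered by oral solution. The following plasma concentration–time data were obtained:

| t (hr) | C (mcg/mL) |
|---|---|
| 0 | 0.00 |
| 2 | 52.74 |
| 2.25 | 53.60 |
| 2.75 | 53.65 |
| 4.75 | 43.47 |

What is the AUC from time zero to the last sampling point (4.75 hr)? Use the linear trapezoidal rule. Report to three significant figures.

Trapezoidal AUC_0→4.75:
  [0→2]: (0.00+52.74)/2 × 2 = 52.74
  [2→2.25]: (52.74+53.60)/2 × 0.25 = 13.2925
  [2.25→2.75]: (53.60+53.65)/2 × 0.5 = 26.8125
  [2.75→4.75]: (53.65+43.47)/2 × 2 = 97.12
  Sum = 189.965 mcg/mL·hr

AUC = 190 mcg/mL·hr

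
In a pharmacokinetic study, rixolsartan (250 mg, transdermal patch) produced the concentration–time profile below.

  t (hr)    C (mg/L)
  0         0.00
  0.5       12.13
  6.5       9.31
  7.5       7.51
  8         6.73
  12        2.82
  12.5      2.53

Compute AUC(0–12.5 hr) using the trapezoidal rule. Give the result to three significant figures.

AUC = 99.8 mg/L·hr

Trapezoidal AUC_0→12.5:
  [0→0.5]: (0.00+12.13)/2 × 0.5 = 3.0325
  [0.5→6.5]: (12.13+9.31)/2 × 6 = 64.32
  [6.5→7.5]: (9.31+7.51)/2 × 1 = 8.41
  [7.5→8]: (7.51+6.73)/2 × 0.5 = 3.56
  [8→12]: (6.73+2.82)/2 × 4 = 19.1
  [12→12.5]: (2.82+2.53)/2 × 0.5 = 1.3375
  Sum = 99.76 mg/L·hr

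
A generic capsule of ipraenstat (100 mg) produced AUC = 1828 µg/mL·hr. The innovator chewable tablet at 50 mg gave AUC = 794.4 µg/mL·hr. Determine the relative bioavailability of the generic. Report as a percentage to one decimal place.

F_rel = (AUC_test/D_test) / (AUC_ref/D_ref)
      = (1828/100) / (794.4/50)
      = 18.28 / 15.888 = 1.1506 = 115.06%

F_rel = 115.1%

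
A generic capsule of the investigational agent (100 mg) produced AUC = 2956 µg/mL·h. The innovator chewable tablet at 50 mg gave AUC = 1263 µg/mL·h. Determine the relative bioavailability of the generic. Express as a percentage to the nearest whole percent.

F_rel = 117%

F_rel = (AUC_test/D_test) / (AUC_ref/D_ref)
      = (2956/100) / (1263/50)
      = 29.56 / 25.26 = 1.1702 = 117.02%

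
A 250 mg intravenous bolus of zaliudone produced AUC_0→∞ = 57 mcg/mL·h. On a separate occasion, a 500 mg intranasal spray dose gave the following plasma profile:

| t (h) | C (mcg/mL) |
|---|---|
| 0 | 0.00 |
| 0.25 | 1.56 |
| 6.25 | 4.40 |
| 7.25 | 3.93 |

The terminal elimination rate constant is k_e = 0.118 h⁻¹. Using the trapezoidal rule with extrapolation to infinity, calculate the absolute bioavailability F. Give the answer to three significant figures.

F = 0.487

Trapezoidal AUC_0→7.25 (intranasal spray):
  [0→0.25]: (0.00+1.56)/2 × 0.25 = 0.195
  [0.25→6.25]: (1.56+4.40)/2 × 6 = 17.88
  [6.25→7.25]: (4.40+3.93)/2 × 1 = 4.165
  Sum = 22.24 mcg/mL·h
Tail: C_last/k_e = 3.93/0.118 = 33.305
AUC_0→∞ (intranasal spray) = 22.24 + 33.305 = 55.545 mcg/mL·h
F = (AUC_ev/D_ev)/(AUC_iv/D_iv) = (55.545/500)/(57/250) = 0.11109/0.228 = 0.4872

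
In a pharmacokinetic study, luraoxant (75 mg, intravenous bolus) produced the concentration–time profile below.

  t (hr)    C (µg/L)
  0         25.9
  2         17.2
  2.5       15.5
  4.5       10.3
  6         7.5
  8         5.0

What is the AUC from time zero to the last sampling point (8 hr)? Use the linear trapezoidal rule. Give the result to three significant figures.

AUC = 103 µg/L·hr

Trapezoidal AUC_0→8:
  [0→2]: (25.9+17.2)/2 × 2 = 43.1
  [2→2.5]: (17.2+15.5)/2 × 0.5 = 8.175
  [2.5→4.5]: (15.5+10.3)/2 × 2 = 25.8
  [4.5→6]: (10.3+7.5)/2 × 1.5 = 13.35
  [6→8]: (7.5+5.0)/2 × 2 = 12.5
  Sum = 102.925 µg/L·hr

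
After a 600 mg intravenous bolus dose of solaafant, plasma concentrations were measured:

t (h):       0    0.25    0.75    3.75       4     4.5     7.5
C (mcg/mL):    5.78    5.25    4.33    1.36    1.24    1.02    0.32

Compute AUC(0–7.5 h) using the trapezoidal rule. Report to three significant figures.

Trapezoidal AUC_0→7.5:
  [0→0.25]: (5.78+5.25)/2 × 0.25 = 1.37875
  [0.25→0.75]: (5.25+4.33)/2 × 0.5 = 2.395
  [0.75→3.75]: (4.33+1.36)/2 × 3 = 8.535
  [3.75→4]: (1.36+1.24)/2 × 0.25 = 0.325
  [4→4.5]: (1.24+1.02)/2 × 0.5 = 0.565
  [4.5→7.5]: (1.02+0.32)/2 × 3 = 2.01
  Sum = 15.20875 mcg/mL·h

AUC = 15.2 mcg/mL·h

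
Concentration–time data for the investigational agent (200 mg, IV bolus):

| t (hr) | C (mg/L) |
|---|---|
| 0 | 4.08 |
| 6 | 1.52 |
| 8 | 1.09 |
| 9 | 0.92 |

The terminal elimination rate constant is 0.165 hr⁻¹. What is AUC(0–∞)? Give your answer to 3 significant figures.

AUC = 26.0 mg/L·hr

Trapezoidal AUC_0→9:
  [0→6]: (4.08+1.52)/2 × 6 = 16.8
  [6→8]: (1.52+1.09)/2 × 2 = 2.61
  [8→9]: (1.09+0.92)/2 × 1 = 1.005
  Sum = 20.415 mg/L·hr
Extrapolated tail: C_last / k_e = 0.92 / 0.165 = 5.576
AUC_0→∞ = 20.415 + 5.576 = 25.991 mg/L·hr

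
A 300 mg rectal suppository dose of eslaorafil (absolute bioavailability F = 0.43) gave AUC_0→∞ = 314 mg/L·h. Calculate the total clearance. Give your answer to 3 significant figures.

CL = 0.411 L/h

CL = F × Dose / AUC_0→∞
   = 0.43 × 300 / 314 = 0.410828 L/h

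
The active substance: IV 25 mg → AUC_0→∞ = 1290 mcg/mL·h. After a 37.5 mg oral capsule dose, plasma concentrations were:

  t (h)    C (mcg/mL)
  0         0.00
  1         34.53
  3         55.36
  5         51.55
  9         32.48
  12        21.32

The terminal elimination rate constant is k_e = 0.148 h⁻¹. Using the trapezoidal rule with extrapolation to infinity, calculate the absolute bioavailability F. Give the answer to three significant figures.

Trapezoidal AUC_0→12 (oral capsule):
  [0→1]: (0.00+34.53)/2 × 1 = 17.265
  [1→3]: (34.53+55.36)/2 × 2 = 89.89
  [3→5]: (55.36+51.55)/2 × 2 = 106.91
  [5→9]: (51.55+32.48)/2 × 4 = 168.06
  [9→12]: (32.48+21.32)/2 × 3 = 80.7
  Sum = 462.825 mcg/mL·h
Tail: C_last/k_e = 21.32/0.148 = 144.054
AUC_0→∞ (oral capsule) = 462.825 + 144.054 = 606.879 mcg/mL·h
F = (AUC_ev/D_ev)/(AUC_iv/D_iv) = (606.879/37.5)/(1290/25) = 16.18344/51.6 = 0.3136

F = 0.314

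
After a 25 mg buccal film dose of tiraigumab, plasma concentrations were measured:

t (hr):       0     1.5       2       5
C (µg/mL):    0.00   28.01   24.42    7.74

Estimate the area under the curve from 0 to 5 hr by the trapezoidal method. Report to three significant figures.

AUC = 82.4 µg/mL·hr

Trapezoidal AUC_0→5:
  [0→1.5]: (0.00+28.01)/2 × 1.5 = 21.0075
  [1.5→2]: (28.01+24.42)/2 × 0.5 = 13.1075
  [2→5]: (24.42+7.74)/2 × 3 = 48.24
  Sum = 82.355 µg/mL·hr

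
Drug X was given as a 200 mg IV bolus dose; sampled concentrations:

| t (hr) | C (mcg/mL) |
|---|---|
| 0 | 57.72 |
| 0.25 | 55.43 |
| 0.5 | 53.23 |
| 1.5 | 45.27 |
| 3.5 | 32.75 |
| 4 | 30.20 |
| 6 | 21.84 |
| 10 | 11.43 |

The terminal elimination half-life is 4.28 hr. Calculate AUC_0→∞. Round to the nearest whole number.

Trapezoidal AUC_0→10:
  [0→0.25]: (57.72+55.43)/2 × 0.25 = 14.14375
  [0.25→0.5]: (55.43+53.23)/2 × 0.25 = 13.5825
  [0.5→1.5]: (53.23+45.27)/2 × 1 = 49.25
  [1.5→3.5]: (45.27+32.75)/2 × 2 = 78.02
  [3.5→4]: (32.75+30.20)/2 × 0.5 = 15.7375
  [4→6]: (30.20+21.84)/2 × 2 = 52.04
  [6→10]: (21.84+11.43)/2 × 4 = 66.54
  Sum = 289.31375 mcg/mL·hr
k_e = ln2 / t½ = 0.693147 / 4.28 = 0.1620 hr^-1
Extrapolated tail: C_last / k_e = 11.43 / 0.162 = 70.556
AUC_0→∞ = 289.31375 + 70.556 = 359.86975 mcg/mL·hr

AUC = 360 mcg/mL·hr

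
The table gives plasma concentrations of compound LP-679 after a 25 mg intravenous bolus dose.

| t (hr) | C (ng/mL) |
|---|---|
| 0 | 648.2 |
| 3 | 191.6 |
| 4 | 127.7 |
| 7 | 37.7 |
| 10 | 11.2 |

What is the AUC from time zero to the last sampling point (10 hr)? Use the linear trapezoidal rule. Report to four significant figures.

AUC = 1741 ng/mL·hr

Trapezoidal AUC_0→10:
  [0→3]: (648.2+191.6)/2 × 3 = 1259.7
  [3→4]: (191.6+127.7)/2 × 1 = 159.65
  [4→7]: (127.7+37.7)/2 × 3 = 248.1
  [7→10]: (37.7+11.2)/2 × 3 = 73.35
  Sum = 1740.8 ng/mL·hr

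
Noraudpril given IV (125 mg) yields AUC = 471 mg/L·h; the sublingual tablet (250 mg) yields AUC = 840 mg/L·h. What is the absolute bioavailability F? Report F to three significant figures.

F = 0.892

F = (AUC_ev / D_ev) / (AUC_iv / D_iv)
  = (840/250) / (471/125)
  = 3.36 / 3.768 = 0.8917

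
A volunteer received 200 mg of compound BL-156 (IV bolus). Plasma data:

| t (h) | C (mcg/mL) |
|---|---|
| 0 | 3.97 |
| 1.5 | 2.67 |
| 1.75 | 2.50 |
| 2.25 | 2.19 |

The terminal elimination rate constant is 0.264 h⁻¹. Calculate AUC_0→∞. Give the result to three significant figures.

AUC = 15.1 mcg/mL·h

Trapezoidal AUC_0→2.25:
  [0→1.5]: (3.97+2.67)/2 × 1.5 = 4.98
  [1.5→1.75]: (2.67+2.50)/2 × 0.25 = 0.64625
  [1.75→2.25]: (2.50+2.19)/2 × 0.5 = 1.1725
  Sum = 6.79875 mcg/mL·h
Extrapolated tail: C_last / k_e = 2.19 / 0.264 = 8.295
AUC_0→∞ = 6.79875 + 8.295 = 15.09375 mcg/mL·h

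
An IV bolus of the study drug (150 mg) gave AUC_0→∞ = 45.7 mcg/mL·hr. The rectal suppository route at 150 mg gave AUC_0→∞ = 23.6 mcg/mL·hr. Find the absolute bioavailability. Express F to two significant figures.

F = (AUC_ev / D_ev) / (AUC_iv / D_iv)
  = (23.6/150) / (45.7/150)
  = 0.157333 / 0.304667 = 0.5164

F = 0.52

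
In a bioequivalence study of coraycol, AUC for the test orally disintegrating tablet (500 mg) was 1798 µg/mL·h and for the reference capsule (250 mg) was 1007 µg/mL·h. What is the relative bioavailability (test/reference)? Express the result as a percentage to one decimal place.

F_rel = (AUC_test/D_test) / (AUC_ref/D_ref)
      = (1798/500) / (1007/250)
      = 3.596 / 4.028 = 0.8928 = 89.28%

F_rel = 89.3%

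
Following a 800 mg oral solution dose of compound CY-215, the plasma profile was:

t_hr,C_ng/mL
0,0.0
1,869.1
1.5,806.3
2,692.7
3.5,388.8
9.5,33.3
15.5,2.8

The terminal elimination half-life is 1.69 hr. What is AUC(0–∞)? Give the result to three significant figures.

Trapezoidal AUC_0→15.5:
  [0→1]: (0.0+869.1)/2 × 1 = 434.55
  [1→1.5]: (869.1+806.3)/2 × 0.5 = 418.85
  [1.5→2]: (806.3+692.7)/2 × 0.5 = 374.75
  [2→3.5]: (692.7+388.8)/2 × 1.5 = 811.125
  [3.5→9.5]: (388.8+33.3)/2 × 6 = 1266.3
  [9.5→15.5]: (33.3+2.8)/2 × 6 = 108.3
  Sum = 3413.875 ng/mL·hr
k_e = ln2 / t½ = 0.693147 / 1.69 = 0.4101 hr^-1
Extrapolated tail: C_last / k_e = 2.8 / 0.4101 = 6.828
AUC_0→∞ = 3413.875 + 6.828 = 3420.703 ng/mL·hr

AUC = 3420 ng/mL·hr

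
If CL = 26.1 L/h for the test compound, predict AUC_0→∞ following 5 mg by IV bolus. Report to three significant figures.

AUC_0→∞ = Dose_iv / CL
        = 5 / 26.1 = 0.191571 mg/L·h

AUC = 0.192 mg/L·h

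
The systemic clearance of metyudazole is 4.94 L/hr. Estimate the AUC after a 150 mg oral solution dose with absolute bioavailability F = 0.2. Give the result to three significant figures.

AUC = 6.07 mg/L·hr

AUC_0→∞ = F × Dose / CL
        = 0.2 × 150 / 4.94 = 6.07287 mg/L·hr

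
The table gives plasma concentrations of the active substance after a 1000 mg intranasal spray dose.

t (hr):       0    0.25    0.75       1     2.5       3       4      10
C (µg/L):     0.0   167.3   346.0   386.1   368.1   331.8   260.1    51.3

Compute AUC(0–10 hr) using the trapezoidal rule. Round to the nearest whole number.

AUC = 2212 µg/L·hr

Trapezoidal AUC_0→10:
  [0→0.25]: (0.0+167.3)/2 × 0.25 = 20.9125
  [0.25→0.75]: (167.3+346.0)/2 × 0.5 = 128.325
  [0.75→1]: (346.0+386.1)/2 × 0.25 = 91.5125
  [1→2.5]: (386.1+368.1)/2 × 1.5 = 565.65
  [2.5→3]: (368.1+331.8)/2 × 0.5 = 174.975
  [3→4]: (331.8+260.1)/2 × 1 = 295.95
  [4→10]: (260.1+51.3)/2 × 6 = 934.2
  Sum = 2211.525 µg/L·hr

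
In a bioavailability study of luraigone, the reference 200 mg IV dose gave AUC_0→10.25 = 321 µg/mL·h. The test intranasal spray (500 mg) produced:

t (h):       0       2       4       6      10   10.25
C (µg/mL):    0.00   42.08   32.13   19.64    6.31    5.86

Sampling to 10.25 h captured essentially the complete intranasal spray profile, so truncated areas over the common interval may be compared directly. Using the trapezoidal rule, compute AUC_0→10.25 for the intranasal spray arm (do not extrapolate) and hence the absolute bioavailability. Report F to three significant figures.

Trapezoidal AUC_0→10.25 (intranasal spray):
  [0→2]: (0.00+42.08)/2 × 2 = 42.08
  [2→4]: (42.08+32.13)/2 × 2 = 74.21
  [4→6]: (32.13+19.64)/2 × 2 = 51.77
  [6→10]: (19.64+6.31)/2 × 4 = 51.9
  [10→10.25]: (6.31+5.86)/2 × 0.25 = 1.52125
  Sum = 221.48125 µg/mL·h
F = (AUC_ev/D_ev)/(AUC_iv/D_iv) = (221.48125/500)/(321/200) = 0.4429625/1.605 = 0.2760

F = 0.276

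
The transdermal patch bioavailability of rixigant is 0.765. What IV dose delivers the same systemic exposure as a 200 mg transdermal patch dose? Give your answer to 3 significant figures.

Systemic exposure from an extravascular dose = F × D_ev, so the equivalent IV dose is F × D_ev.
D_iv = F × D_ev = 0.765 × 200 = 153 mg

D_iv = 153 mg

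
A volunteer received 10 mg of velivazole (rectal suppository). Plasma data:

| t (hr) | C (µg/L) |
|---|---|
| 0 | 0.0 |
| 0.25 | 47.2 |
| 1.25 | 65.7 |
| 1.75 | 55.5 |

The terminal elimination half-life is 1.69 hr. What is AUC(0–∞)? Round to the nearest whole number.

Trapezoidal AUC_0→1.75:
  [0→0.25]: (0.0+47.2)/2 × 0.25 = 5.9
  [0.25→1.25]: (47.2+65.7)/2 × 1 = 56.45
  [1.25→1.75]: (65.7+55.5)/2 × 0.5 = 30.3
  Sum = 92.65 µg/L·hr
k_e = ln2 / t½ = 0.693147 / 1.69 = 0.4101 hr^-1
Extrapolated tail: C_last / k_e = 55.5 / 0.4101 = 135.333
AUC_0→∞ = 92.65 + 135.333 = 227.983 µg/L·hr

AUC = 228 µg/L·hr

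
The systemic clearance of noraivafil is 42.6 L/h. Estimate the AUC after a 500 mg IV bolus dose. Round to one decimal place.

AUC = 11.7 mg/L·h

AUC_0→∞ = Dose_iv / CL
        = 500 / 42.6 = 11.7371 mg/L·h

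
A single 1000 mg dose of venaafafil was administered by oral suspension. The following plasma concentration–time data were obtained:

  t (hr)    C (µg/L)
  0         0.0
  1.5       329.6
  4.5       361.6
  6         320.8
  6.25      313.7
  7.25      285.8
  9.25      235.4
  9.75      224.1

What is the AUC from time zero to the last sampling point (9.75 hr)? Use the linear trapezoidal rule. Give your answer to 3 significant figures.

AUC = 2810 µg/L·hr

Trapezoidal AUC_0→9.75:
  [0→1.5]: (0.0+329.6)/2 × 1.5 = 247.2
  [1.5→4.5]: (329.6+361.6)/2 × 3 = 1036.8
  [4.5→6]: (361.6+320.8)/2 × 1.5 = 511.8
  [6→6.25]: (320.8+313.7)/2 × 0.25 = 79.3125
  [6.25→7.25]: (313.7+285.8)/2 × 1 = 299.75
  [7.25→9.25]: (285.8+235.4)/2 × 2 = 521.2
  [9.25→9.75]: (235.4+224.1)/2 × 0.5 = 114.875
  Sum = 2810.9375 µg/L·hr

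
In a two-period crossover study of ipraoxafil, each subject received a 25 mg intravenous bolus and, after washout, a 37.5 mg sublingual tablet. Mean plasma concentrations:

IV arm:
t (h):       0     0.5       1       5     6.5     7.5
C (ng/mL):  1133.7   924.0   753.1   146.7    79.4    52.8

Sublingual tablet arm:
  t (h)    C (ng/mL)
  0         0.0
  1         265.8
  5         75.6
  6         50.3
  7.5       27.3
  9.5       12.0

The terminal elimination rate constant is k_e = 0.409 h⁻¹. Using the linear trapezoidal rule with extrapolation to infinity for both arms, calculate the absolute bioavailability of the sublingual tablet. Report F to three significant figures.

F = 0.216

Trapezoidal AUC_0→7.5 (IV):
  [0→0.5]: (1133.7+924.0)/2 × 0.5 = 514.425
  [0.5→1]: (924.0+753.1)/2 × 0.5 = 419.275
  [1→5]: (753.1+146.7)/2 × 4 = 1799.6
  [5→6.5]: (146.7+79.4)/2 × 1.5 = 169.575
  [6.5→7.5]: (79.4+52.8)/2 × 1 = 66.1
  Sum = 2968.975 ng/mL·h
IV tail: 52.8/0.409 = 129.095; AUC_iv,0→∞ = 2968.975 + 129.095 = 3098.07 ng/mL·h
Trapezoidal AUC_0→9.5 (sublingual tablet):
  [0→1]: (0.0+265.8)/2 × 1 = 132.9
  [1→5]: (265.8+75.6)/2 × 4 = 682.8
  [5→6]: (75.6+50.3)/2 × 1 = 62.95
  [6→7.5]: (50.3+27.3)/2 × 1.5 = 58.2
  [7.5→9.5]: (27.3+12.0)/2 × 2 = 39.3
  Sum = 976.15 ng/mL·h
sublingual tablet tail: 12.0/0.409 = 29.340; AUC_ev,0→∞ = 976.15 + 29.340 = 1005.49 ng/mL·h
F = (AUC_ev/D_ev)/(AUC_iv/D_iv) = (1005.49/37.5)/(3098.07/25) = 26.8131/123.9228 = 0.2164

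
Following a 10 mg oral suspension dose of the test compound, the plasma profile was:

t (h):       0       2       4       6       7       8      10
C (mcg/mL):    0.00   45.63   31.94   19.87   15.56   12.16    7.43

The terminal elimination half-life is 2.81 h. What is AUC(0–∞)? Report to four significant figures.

Trapezoidal AUC_0→10:
  [0→2]: (0.00+45.63)/2 × 2 = 45.63
  [2→4]: (45.63+31.94)/2 × 2 = 77.57
  [4→6]: (31.94+19.87)/2 × 2 = 51.81
  [6→7]: (19.87+15.56)/2 × 1 = 17.715
  [7→8]: (15.56+12.16)/2 × 1 = 13.86
  [8→10]: (12.16+7.43)/2 × 2 = 19.59
  Sum = 226.175 mcg/mL·h
k_e = ln2 / t½ = 0.693147 / 2.81 = 0.2467 h^-1
Extrapolated tail: C_last / k_e = 7.43 / 0.2467 = 30.118
AUC_0→∞ = 226.175 + 30.118 = 256.293 mcg/mL·h

AUC = 256.3 mcg/mL·h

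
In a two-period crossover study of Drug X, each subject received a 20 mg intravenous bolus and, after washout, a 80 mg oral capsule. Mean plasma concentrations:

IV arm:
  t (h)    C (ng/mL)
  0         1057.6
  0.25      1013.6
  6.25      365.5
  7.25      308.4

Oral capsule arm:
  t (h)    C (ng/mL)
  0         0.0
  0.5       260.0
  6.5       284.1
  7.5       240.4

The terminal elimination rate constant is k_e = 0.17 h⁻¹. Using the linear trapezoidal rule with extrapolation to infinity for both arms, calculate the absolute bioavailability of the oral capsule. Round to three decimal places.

Trapezoidal AUC_0→7.25 (IV):
  [0→0.25]: (1057.6+1013.6)/2 × 0.25 = 258.9
  [0.25→6.25]: (1013.6+365.5)/2 × 6 = 4137.3
  [6.25→7.25]: (365.5+308.4)/2 × 1 = 336.95
  Sum = 4733.15 ng/mL·h
IV tail: 308.4/0.17 = 1814.118; AUC_iv,0→∞ = 4733.15 + 1814.118 = 6547.268 ng/mL·h
Trapezoidal AUC_0→7.5 (oral capsule):
  [0→0.5]: (0.0+260.0)/2 × 0.5 = 65.0
  [0.5→6.5]: (260.0+284.1)/2 × 6 = 1632.3
  [6.5→7.5]: (284.1+240.4)/2 × 1 = 262.25
  Sum = 1959.55 ng/mL·h
oral capsule tail: 240.4/0.17 = 1414.118; AUC_ev,0→∞ = 1959.55 + 1414.118 = 3373.668 ng/mL·h
F = (AUC_ev/D_ev)/(AUC_iv/D_iv) = (3373.668/80)/(6547.268/20) = 42.17085/327.3634 = 0.1288

F = 0.129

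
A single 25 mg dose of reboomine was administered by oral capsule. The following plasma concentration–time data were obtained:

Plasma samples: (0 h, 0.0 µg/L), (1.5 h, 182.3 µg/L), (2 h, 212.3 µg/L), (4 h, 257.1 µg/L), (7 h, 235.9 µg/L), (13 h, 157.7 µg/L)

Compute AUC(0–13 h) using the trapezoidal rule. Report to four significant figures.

Trapezoidal AUC_0→13:
  [0→1.5]: (0.0+182.3)/2 × 1.5 = 136.725
  [1.5→2]: (182.3+212.3)/2 × 0.5 = 98.65
  [2→4]: (212.3+257.1)/2 × 2 = 469.4
  [4→7]: (257.1+235.9)/2 × 3 = 739.5
  [7→13]: (235.9+157.7)/2 × 6 = 1180.8
  Sum = 2625.075 µg/L·h

AUC = 2625 µg/L·h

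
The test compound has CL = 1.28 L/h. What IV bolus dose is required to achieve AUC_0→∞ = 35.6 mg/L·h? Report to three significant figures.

Dose = 45.6 mg

Dose_iv = CL × AUC_0→∞
     = 1.28 × 35.6 = 45.568 mg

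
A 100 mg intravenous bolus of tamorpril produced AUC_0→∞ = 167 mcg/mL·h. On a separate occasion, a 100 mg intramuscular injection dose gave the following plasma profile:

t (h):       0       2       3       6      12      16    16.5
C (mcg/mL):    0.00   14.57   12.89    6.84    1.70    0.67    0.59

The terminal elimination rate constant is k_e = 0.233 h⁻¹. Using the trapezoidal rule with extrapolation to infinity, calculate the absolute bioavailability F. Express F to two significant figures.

F = 0.55

Trapezoidal AUC_0→16.5 (intramuscular injection):
  [0→2]: (0.00+14.57)/2 × 2 = 14.57
  [2→3]: (14.57+12.89)/2 × 1 = 13.73
  [3→6]: (12.89+6.84)/2 × 3 = 29.595
  [6→12]: (6.84+1.70)/2 × 6 = 25.62
  [12→16]: (1.70+0.67)/2 × 4 = 4.74
  [16→16.5]: (0.67+0.59)/2 × 0.5 = 0.315
  Sum = 88.57 mcg/mL·h
Tail: C_last/k_e = 0.59/0.233 = 2.532
AUC_0→∞ (intramuscular injection) = 88.57 + 2.532 = 91.102 mcg/mL·h
F = (AUC_ev/D_ev)/(AUC_iv/D_iv) = (91.102/100)/(167/100) = 0.91102/1.67 = 0.5455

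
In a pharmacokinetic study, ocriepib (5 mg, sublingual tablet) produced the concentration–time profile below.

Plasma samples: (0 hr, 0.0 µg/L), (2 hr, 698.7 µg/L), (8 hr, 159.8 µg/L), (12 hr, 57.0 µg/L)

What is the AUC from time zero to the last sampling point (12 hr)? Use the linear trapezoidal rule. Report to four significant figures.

Trapezoidal AUC_0→12:
  [0→2]: (0.0+698.7)/2 × 2 = 698.7
  [2→8]: (698.7+159.8)/2 × 6 = 2575.5
  [8→12]: (159.8+57.0)/2 × 4 = 433.6
  Sum = 3707.8 µg/L·hr

AUC = 3708 µg/L·hr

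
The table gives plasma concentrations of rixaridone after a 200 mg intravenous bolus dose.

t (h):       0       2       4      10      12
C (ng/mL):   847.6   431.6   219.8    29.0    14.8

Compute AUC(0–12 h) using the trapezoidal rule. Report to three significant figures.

Trapezoidal AUC_0→12:
  [0→2]: (847.6+431.6)/2 × 2 = 1279.2
  [2→4]: (431.6+219.8)/2 × 2 = 651.4
  [4→10]: (219.8+29.0)/2 × 6 = 746.4
  [10→12]: (29.0+14.8)/2 × 2 = 43.8
  Sum = 2720.8 ng/mL·h

AUC = 2720 ng/mL·h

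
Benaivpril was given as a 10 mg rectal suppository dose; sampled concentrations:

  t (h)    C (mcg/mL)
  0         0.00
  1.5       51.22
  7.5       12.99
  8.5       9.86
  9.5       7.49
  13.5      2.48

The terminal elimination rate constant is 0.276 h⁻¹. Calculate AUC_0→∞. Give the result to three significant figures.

Trapezoidal AUC_0→13.5:
  [0→1.5]: (0.00+51.22)/2 × 1.5 = 38.415
  [1.5→7.5]: (51.22+12.99)/2 × 6 = 192.63
  [7.5→8.5]: (12.99+9.86)/2 × 1 = 11.425
  [8.5→9.5]: (9.86+7.49)/2 × 1 = 8.675
  [9.5→13.5]: (7.49+2.48)/2 × 4 = 19.94
  Sum = 271.085 mcg/mL·h
Extrapolated tail: C_last / k_e = 2.48 / 0.276 = 8.986
AUC_0→∞ = 271.085 + 8.986 = 280.071 mcg/mL·h

AUC = 280 mcg/mL·h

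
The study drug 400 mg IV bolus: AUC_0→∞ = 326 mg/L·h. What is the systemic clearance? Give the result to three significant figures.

CL = Dose_iv / AUC_0→∞
   = 400 / 326 = 1.22699 L/h

CL = 1.23 L/h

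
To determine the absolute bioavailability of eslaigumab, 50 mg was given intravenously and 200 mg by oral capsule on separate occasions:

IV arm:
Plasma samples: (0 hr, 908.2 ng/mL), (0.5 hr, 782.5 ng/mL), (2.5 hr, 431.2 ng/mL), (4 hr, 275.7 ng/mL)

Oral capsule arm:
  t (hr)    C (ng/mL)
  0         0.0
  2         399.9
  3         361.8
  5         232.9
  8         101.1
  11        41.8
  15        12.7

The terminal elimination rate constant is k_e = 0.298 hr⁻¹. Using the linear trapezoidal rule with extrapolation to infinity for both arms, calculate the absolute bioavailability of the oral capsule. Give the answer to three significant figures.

Trapezoidal AUC_0→4 (IV):
  [0→0.5]: (908.2+782.5)/2 × 0.5 = 422.675
  [0.5→2.5]: (782.5+431.2)/2 × 2 = 1213.7
  [2.5→4]: (431.2+275.7)/2 × 1.5 = 530.175
  Sum = 2166.55 ng/mL·hr
IV tail: 275.7/0.298 = 925.168; AUC_iv,0→∞ = 2166.55 + 925.168 = 3091.718 ng/mL·hr
Trapezoidal AUC_0→15 (oral capsule):
  [0→2]: (0.0+399.9)/2 × 2 = 399.9
  [2→3]: (399.9+361.8)/2 × 1 = 380.85
  [3→5]: (361.8+232.9)/2 × 2 = 594.7
  [5→8]: (232.9+101.1)/2 × 3 = 501.0
  [8→11]: (101.1+41.8)/2 × 3 = 214.35
  [11→15]: (41.8+12.7)/2 × 4 = 109.0
  Sum = 2199.8 ng/mL·hr
oral capsule tail: 12.7/0.298 = 42.617; AUC_ev,0→∞ = 2199.8 + 42.617 = 2242.417 ng/mL·hr
F = (AUC_ev/D_ev)/(AUC_iv/D_iv) = (2242.417/200)/(3091.718/50) = 11.212085/61.83436 = 0.1813

F = 0.181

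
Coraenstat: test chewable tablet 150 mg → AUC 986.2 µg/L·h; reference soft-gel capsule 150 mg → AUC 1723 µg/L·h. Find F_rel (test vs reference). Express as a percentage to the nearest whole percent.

F_rel = 57%

F_rel = (AUC_test/D_test) / (AUC_ref/D_ref)
      = (986.2/150) / (1723/150)
      = 6.57467 / 11.4867 = 0.5724 = 57.24%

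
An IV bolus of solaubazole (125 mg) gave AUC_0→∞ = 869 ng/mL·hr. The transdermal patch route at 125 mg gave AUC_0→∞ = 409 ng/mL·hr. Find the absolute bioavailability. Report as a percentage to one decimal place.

F = 47.1%

F = (AUC_ev / D_ev) / (AUC_iv / D_iv)
  = (409/125) / (869/125)
  = 3.272 / 6.952 = 0.4707
  = 47.07%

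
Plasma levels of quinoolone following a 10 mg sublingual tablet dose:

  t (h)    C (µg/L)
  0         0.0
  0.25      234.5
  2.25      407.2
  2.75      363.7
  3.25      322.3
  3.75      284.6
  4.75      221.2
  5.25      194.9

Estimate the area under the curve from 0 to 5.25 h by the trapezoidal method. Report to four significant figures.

Trapezoidal AUC_0→5.25:
  [0→0.25]: (0.0+234.5)/2 × 0.25 = 29.3125
  [0.25→2.25]: (234.5+407.2)/2 × 2 = 641.7
  [2.25→2.75]: (407.2+363.7)/2 × 0.5 = 192.725
  [2.75→3.25]: (363.7+322.3)/2 × 0.5 = 171.5
  [3.25→3.75]: (322.3+284.6)/2 × 0.5 = 151.725
  [3.75→4.75]: (284.6+221.2)/2 × 1 = 252.9
  [4.75→5.25]: (221.2+194.9)/2 × 0.5 = 104.025
  Sum = 1543.8875 µg/L·h

AUC = 1544 µg/L·h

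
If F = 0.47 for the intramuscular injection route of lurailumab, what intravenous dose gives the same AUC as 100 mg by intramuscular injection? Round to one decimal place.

Systemic exposure from an extravascular dose = F × D_ev, so the equivalent IV dose is F × D_ev.
D_iv = F × D_ev = 0.47 × 100 = 47 mg

D_iv = 47.0 mg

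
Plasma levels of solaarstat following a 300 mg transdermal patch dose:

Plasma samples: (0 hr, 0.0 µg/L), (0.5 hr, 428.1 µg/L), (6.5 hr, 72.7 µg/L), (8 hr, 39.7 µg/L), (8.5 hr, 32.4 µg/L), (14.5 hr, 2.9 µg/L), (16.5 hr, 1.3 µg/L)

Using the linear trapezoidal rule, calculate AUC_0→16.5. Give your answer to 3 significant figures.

Trapezoidal AUC_0→16.5:
  [0→0.5]: (0.0+428.1)/2 × 0.5 = 107.025
  [0.5→6.5]: (428.1+72.7)/2 × 6 = 1502.4
  [6.5→8]: (72.7+39.7)/2 × 1.5 = 84.3
  [8→8.5]: (39.7+32.4)/2 × 0.5 = 18.025
  [8.5→14.5]: (32.4+2.9)/2 × 6 = 105.9
  [14.5→16.5]: (2.9+1.3)/2 × 2 = 4.2
  Sum = 1821.85 µg/L·hr

AUC = 1820 µg/L·hr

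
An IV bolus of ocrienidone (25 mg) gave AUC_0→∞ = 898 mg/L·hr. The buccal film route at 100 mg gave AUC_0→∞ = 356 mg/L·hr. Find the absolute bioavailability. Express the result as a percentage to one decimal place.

F = (AUC_ev / D_ev) / (AUC_iv / D_iv)
  = (356/100) / (898/25)
  = 3.56 / 35.92 = 0.0991
  = 9.91%

F = 9.9%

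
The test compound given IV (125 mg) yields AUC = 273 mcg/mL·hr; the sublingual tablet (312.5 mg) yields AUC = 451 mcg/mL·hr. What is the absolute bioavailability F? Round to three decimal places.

F = (AUC_ev / D_ev) / (AUC_iv / D_iv)
  = (451/312.5) / (273/125)
  = 1.4432 / 2.184 = 0.6608

F = 0.661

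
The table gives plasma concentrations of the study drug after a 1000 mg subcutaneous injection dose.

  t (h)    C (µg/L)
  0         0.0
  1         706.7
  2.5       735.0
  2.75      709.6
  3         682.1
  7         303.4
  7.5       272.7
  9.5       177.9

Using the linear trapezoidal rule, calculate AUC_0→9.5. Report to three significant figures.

Trapezoidal AUC_0→9.5:
  [0→1]: (0.0+706.7)/2 × 1 = 353.35
  [1→2.5]: (706.7+735.0)/2 × 1.5 = 1081.275
  [2.5→2.75]: (735.0+709.6)/2 × 0.25 = 180.575
  [2.75→3]: (709.6+682.1)/2 × 0.25 = 173.9625
  [3→7]: (682.1+303.4)/2 × 4 = 1971.0
  [7→7.5]: (303.4+272.7)/2 × 0.5 = 144.025
  [7.5→9.5]: (272.7+177.9)/2 × 2 = 450.6
  Sum = 4354.7875 µg/L·h

AUC = 4350 µg/L·h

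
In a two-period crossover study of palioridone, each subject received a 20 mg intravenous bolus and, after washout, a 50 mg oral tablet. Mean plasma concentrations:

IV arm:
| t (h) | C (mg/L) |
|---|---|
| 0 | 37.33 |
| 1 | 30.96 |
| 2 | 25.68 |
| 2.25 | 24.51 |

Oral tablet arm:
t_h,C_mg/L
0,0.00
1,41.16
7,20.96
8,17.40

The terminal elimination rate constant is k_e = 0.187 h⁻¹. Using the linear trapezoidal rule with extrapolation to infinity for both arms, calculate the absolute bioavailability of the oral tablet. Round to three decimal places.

F = 0.639

Trapezoidal AUC_0→2.25 (IV):
  [0→1]: (37.33+30.96)/2 × 1 = 34.145
  [1→2]: (30.96+25.68)/2 × 1 = 28.32
  [2→2.25]: (25.68+24.51)/2 × 0.25 = 6.27375
  Sum = 68.73875 mg/L·h
IV tail: 24.51/0.187 = 131.070; AUC_iv,0→∞ = 68.73875 + 131.070 = 199.80875 mg/L·h
Trapezoidal AUC_0→8 (oral tablet):
  [0→1]: (0.00+41.16)/2 × 1 = 20.58
  [1→7]: (41.16+20.96)/2 × 6 = 186.36
  [7→8]: (20.96+17.40)/2 × 1 = 19.18
  Sum = 226.12 mg/L·h
oral tablet tail: 17.40/0.187 = 93.048; AUC_ev,0→∞ = 226.12 + 93.048 = 319.168 mg/L·h
F = (AUC_ev/D_ev)/(AUC_iv/D_iv) = (319.168/50)/(199.80875/20) = 6.38336/9.9904375 = 0.6389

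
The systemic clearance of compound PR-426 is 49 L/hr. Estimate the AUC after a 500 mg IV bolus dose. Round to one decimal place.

AUC = 10.2 mg/L·hr

AUC_0→∞ = Dose_iv / CL
        = 500 / 49 = 10.2041 mg/L·hr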